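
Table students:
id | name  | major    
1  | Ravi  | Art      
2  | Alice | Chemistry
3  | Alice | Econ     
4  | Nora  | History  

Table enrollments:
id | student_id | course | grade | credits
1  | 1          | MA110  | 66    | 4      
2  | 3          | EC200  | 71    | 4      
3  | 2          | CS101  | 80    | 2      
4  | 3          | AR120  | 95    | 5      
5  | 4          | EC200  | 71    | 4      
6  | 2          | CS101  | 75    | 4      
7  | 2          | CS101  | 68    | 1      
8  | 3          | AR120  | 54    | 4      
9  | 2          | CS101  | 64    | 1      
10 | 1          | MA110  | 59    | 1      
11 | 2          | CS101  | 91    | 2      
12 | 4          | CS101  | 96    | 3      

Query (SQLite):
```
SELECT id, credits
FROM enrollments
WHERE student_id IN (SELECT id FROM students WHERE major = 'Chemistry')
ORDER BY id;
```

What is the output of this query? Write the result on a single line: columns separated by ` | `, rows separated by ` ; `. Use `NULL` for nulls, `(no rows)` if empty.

3 | 2 ; 6 | 4 ; 7 | 1 ; 9 | 1 ; 11 | 2

Inner query: students.id where major = 'Chemistry'.
Outer: keep enrollments rows whose student_id is in that set.
Inner query → {2}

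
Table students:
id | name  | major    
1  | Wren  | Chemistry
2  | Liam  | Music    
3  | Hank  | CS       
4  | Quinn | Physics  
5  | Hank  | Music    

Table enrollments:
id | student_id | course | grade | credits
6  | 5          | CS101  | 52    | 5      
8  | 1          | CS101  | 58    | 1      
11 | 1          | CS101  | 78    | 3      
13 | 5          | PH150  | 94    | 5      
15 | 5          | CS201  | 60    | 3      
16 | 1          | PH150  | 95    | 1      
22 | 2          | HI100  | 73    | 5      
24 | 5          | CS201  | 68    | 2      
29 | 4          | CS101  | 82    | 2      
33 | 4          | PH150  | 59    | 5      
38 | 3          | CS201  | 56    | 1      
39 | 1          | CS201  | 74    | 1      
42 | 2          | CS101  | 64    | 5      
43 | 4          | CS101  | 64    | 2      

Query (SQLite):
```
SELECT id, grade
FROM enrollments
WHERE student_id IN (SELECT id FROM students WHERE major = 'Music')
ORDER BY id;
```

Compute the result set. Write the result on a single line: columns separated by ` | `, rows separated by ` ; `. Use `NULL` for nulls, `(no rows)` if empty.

6 | 52 ; 13 | 94 ; 15 | 60 ; 22 | 73 ; 24 | 68 ; 42 | 64

Inner query: students.id where major = 'Music'.
Outer: keep enrollments rows whose student_id is in that set.
Inner query → {2, 5}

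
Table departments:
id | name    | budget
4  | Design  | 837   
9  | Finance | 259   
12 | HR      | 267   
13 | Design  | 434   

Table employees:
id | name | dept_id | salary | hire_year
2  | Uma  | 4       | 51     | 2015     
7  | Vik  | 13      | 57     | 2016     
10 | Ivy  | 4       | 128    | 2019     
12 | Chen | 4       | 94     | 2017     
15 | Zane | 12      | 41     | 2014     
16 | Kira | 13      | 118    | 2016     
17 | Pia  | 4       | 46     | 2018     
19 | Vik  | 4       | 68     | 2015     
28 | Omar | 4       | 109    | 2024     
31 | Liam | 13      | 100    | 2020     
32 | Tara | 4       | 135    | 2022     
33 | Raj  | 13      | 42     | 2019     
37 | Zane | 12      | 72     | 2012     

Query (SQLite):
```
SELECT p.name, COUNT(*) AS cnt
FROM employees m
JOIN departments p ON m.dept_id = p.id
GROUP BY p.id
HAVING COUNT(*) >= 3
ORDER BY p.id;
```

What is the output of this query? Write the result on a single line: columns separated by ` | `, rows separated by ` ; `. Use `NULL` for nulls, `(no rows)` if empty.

Join each employees row to its departments via dept_id.
Group joined rows by departments.id; compute COUNT(*) per group.
HAVING: keep groups with count ≥ 3.
  4: ids {2, 10, 12, 17, 19, 28, 32} → COUNT(*)=7
  12: ids {15, 37} → COUNT(*)=2
  13: ids {7, 16, 31, 33} → COUNT(*)=4

Design | 7 ; Design | 4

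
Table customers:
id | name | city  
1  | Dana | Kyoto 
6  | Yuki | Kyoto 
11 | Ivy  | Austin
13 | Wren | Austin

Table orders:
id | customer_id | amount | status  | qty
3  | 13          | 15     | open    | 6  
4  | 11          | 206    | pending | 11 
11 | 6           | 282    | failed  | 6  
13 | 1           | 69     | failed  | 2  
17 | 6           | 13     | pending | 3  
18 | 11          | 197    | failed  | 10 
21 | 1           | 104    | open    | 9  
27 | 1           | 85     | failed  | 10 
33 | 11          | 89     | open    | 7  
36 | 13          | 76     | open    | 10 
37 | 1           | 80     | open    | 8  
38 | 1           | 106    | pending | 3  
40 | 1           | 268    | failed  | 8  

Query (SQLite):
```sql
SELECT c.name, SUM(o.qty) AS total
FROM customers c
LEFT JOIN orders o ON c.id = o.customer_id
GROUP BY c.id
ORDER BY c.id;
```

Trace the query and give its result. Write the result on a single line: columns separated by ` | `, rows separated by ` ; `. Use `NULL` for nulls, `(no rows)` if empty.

Dana | 40 ; Yuki | 9 ; Ivy | 28 ; Wren | 16

LEFT JOIN keeps every customers row; unmatched ones get NULL for orders columns.
Group by customers.id and compute SUM(o.qty). SUM over an all-NULL group is NULL.
  1: ids {13, 21, 27, 37, 38, 40} → SUM(o.qty)=40
  6: ids {11, 17} → SUM(o.qty)=9
  11: ids {4, 18, 33} → SUM(o.qty)=28
  13: ids {3, 36} → SUM(o.qty)=16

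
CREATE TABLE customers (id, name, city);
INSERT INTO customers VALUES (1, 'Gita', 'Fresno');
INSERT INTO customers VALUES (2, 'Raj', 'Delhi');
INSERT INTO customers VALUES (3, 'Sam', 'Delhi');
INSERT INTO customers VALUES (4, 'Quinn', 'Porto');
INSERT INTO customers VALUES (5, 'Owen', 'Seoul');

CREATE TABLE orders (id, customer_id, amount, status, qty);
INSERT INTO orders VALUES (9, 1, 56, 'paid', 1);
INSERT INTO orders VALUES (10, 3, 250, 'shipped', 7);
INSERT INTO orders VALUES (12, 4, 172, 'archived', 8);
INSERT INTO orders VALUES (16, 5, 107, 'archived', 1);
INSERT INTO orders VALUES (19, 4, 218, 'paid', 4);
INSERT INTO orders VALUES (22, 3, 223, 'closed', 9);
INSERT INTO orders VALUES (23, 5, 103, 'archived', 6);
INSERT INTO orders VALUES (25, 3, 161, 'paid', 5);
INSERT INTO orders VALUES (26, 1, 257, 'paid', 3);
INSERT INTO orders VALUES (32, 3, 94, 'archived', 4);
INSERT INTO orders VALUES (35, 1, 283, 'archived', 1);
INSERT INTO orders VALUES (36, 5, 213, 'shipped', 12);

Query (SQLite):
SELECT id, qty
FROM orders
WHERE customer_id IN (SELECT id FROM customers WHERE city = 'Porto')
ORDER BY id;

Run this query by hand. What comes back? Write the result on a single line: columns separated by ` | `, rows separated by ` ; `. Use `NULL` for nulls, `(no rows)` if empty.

Inner query: customers.id where city = 'Porto'.
Outer: keep orders rows whose customer_id is in that set.
Inner query → {4}

12 | 8 ; 19 | 4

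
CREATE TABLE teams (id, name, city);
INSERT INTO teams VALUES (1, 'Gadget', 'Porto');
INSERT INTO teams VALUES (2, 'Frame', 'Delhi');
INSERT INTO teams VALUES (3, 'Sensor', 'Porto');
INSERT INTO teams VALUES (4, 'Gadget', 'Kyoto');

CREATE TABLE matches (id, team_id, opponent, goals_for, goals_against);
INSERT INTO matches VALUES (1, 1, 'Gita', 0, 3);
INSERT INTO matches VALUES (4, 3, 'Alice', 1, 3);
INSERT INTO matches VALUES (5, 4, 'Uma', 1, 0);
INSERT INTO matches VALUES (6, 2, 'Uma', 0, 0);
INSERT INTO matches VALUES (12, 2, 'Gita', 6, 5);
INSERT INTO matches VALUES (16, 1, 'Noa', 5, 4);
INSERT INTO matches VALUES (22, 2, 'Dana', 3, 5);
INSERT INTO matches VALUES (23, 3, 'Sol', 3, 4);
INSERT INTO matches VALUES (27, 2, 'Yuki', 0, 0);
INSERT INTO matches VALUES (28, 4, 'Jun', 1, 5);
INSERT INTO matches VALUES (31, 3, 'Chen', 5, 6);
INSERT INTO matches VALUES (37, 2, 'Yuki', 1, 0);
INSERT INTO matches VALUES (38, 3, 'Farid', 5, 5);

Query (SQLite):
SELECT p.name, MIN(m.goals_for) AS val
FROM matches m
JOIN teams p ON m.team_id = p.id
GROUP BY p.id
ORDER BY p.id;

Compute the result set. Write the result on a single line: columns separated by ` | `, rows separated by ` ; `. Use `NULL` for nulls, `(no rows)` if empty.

Join each matches row to its teams via team_id.
Group joined rows by teams.id; compute MIN(m.goals_for) per group.
  1: ids {1, 16} → MIN(m.goals_for)=0
  2: ids {6, 12, 22, 27, 37} → MIN(m.goals_for)=0
  3: ids {4, 23, 31, 38} → MIN(m.goals_for)=1
  4: ids {5, 28} → MIN(m.goals_for)=1

Gadget | 0 ; Frame | 0 ; Sensor | 1 ; Gadget | 1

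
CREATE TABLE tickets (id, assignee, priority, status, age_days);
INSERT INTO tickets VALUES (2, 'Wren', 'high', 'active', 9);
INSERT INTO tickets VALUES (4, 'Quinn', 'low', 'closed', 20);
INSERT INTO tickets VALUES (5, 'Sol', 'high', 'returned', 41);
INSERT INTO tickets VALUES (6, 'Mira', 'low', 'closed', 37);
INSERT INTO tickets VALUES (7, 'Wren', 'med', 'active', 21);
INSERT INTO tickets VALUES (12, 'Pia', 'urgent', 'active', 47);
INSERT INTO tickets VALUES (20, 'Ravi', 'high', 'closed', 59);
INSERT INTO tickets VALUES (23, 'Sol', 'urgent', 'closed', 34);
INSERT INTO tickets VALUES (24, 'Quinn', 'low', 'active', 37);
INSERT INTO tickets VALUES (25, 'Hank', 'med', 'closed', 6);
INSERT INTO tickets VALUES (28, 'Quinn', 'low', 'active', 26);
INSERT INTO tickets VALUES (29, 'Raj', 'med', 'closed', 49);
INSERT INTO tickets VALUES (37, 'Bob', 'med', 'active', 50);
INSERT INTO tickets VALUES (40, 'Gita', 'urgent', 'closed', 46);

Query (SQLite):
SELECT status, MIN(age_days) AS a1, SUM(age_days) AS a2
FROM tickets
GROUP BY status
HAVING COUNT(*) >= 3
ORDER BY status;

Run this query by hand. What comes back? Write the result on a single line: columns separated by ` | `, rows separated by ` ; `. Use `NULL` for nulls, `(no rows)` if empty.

Group tickets by status.
Per group compute: MIN(age_days), SUM(age_days).
HAVING: drop groups with fewer than 3 rows.
  active: ids {2, 7, 12, 24, 28, 37} → MIN(age_days)=9, SUM(age_days)=190
  closed: ids {4, 6, 20, 23, 25, 29, 40} → MIN(age_days)=6, SUM(age_days)=251
  returned: ids {5} → MIN(age_days)=41, SUM(age_days)=41

active | 9 | 190 ; closed | 6 | 251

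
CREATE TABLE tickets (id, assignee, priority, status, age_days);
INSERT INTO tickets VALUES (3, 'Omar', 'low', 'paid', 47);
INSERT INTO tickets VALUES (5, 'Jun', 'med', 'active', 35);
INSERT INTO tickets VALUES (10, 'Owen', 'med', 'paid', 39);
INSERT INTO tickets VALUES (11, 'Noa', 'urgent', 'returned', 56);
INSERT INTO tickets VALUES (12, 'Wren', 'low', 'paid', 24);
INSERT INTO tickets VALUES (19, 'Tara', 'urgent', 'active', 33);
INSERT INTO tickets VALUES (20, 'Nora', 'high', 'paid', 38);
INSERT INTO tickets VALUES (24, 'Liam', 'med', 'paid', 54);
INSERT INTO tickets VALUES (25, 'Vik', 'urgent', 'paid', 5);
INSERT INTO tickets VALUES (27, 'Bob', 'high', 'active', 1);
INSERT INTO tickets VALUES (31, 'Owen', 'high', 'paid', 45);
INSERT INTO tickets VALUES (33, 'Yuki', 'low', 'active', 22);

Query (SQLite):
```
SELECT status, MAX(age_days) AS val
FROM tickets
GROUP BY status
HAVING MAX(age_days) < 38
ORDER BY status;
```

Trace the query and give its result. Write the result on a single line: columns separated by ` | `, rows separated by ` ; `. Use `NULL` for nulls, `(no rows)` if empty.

active | 35

Partition tickets by status; compute MAX(age_days) within each group.
HAVING: keep groups where MAX(age_days) < 38.
  active: ids {5, 19, 27, 33} → MAX(age_days)=35
  paid: ids {3, 10, 12, 20, 24, 25, 31} → MAX(age_days)=54
  returned: ids {11} → MAX(age_days)=56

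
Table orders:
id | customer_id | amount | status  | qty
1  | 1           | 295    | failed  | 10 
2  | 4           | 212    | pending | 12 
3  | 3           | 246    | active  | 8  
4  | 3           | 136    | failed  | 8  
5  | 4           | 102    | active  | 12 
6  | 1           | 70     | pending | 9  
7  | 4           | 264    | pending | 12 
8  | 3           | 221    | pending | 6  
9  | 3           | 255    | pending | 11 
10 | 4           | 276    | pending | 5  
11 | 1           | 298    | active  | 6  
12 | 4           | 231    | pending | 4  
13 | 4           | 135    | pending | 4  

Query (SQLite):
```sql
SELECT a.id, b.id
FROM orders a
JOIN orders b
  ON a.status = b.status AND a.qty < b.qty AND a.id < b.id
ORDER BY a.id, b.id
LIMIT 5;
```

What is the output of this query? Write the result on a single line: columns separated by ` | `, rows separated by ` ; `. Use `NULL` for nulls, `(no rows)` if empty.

3 | 5 ; 6 | 7 ; 6 | 9 ; 8 | 9

Pairs (a,b) with same status, a.qty < b.qty, a.id < b.id.
status groups: active:{3,5,11} failed:{1,4} pending:{2,6,7,8,9,10,12,13}
Ordered by (a.id, b.id); first 5.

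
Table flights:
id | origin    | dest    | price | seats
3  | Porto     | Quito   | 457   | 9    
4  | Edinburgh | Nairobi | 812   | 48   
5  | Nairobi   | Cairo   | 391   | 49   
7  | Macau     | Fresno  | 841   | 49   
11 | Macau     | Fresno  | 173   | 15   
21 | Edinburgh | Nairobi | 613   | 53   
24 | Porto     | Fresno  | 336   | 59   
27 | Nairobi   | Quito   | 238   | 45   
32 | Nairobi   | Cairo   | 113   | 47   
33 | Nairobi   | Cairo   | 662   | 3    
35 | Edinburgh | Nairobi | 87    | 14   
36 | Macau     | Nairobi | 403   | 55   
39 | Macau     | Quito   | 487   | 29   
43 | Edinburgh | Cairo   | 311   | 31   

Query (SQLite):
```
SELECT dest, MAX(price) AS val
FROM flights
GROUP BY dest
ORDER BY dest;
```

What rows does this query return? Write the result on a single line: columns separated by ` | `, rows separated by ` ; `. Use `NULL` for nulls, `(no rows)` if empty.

Partition flights by dest; compute MAX(price) within each group.
  Cairo: ids {5, 32, 33, 43} → MAX(price)=662
  Fresno: ids {7, 11, 24} → MAX(price)=841
  Nairobi: ids {4, 21, 35, 36} → MAX(price)=812
  Quito: ids {3, 27, 39} → MAX(price)=487

Cairo | 662 ; Fresno | 841 ; Nairobi | 812 ; Quito | 487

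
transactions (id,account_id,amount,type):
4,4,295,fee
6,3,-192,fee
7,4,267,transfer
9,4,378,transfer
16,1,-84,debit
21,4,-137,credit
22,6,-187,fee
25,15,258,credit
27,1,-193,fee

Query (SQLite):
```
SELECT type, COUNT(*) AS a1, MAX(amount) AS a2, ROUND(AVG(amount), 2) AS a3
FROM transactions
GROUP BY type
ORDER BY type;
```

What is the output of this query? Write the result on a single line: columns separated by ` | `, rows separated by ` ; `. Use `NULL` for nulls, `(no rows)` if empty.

Group transactions by type.
Per group compute: COUNT(*), MAX(amount), ROUND(AVG(amount), 2).
  credit: ids {21, 25} → COUNT(*)=2, MAX(amount)=258, ROUND(AVG(amount), 2)=60.5
  debit: ids {16} → COUNT(*)=1, MAX(amount)=-84, ROUND(AVG(amount), 2)=-84
  fee: ids {4, 6, 22, 27} → COUNT(*)=4, MAX(amount)=295, ROUND(AVG(amount), 2)=-69.25
  transfer: ids {7, 9} → COUNT(*)=2, MAX(amount)=378, ROUND(AVG(amount), 2)=322.5

credit | 2 | 258 | 60.5 ; debit | 1 | -84 | -84 ; fee | 4 | 295 | -69.25 ; transfer | 2 | 378 | 322.5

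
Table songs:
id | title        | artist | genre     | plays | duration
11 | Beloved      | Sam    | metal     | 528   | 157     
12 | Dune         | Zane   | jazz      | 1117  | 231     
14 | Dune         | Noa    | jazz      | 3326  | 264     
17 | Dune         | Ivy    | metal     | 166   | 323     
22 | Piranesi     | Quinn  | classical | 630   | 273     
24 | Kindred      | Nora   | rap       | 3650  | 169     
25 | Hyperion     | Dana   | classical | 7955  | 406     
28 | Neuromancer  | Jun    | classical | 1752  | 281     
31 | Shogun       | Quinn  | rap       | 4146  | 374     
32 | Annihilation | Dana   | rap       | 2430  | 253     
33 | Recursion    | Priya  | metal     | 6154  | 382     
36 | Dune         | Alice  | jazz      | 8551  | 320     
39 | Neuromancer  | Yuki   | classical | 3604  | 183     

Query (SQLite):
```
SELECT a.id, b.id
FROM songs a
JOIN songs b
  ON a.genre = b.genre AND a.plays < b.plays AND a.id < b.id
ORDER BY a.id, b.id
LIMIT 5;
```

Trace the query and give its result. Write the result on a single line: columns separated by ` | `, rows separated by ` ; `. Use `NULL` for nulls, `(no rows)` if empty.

11 | 33 ; 12 | 14 ; 12 | 36 ; 14 | 36 ; 17 | 33

Pairs (a,b) with same genre, a.plays < b.plays, a.id < b.id.
genre groups: classical:{22,25,28,39} jazz:{12,14,36} metal:{11,17,33} rap:{24,31,32}
Ordered by (a.id, b.id); first 5.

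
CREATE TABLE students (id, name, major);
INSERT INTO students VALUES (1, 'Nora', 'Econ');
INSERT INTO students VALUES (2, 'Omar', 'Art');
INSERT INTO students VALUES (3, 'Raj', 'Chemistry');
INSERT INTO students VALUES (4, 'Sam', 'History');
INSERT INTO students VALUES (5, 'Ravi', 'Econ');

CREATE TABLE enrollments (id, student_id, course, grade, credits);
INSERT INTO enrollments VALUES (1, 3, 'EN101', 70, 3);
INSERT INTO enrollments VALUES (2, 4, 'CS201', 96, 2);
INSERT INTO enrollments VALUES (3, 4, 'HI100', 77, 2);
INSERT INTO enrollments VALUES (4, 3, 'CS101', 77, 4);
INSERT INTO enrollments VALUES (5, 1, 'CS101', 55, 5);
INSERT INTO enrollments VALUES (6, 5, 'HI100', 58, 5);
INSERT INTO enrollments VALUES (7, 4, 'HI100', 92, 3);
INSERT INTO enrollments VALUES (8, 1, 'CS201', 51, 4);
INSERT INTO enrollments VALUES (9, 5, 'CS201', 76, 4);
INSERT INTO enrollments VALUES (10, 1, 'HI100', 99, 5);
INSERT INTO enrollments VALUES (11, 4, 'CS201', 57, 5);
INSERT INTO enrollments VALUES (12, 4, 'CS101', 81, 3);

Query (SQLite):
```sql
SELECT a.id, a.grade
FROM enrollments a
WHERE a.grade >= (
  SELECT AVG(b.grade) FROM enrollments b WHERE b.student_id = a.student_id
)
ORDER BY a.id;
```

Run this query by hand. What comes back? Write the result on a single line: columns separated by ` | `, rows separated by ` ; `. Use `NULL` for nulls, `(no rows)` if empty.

For each enrollments row a, compute AVG(grade) over rows sharing a.student_id.
Keep row a if a.grade >= that per-group AVG.
  student_id=1: AVG(grade) = 68.333333
  student_id=3: AVG(grade) = 73.5
  student_id=4: AVG(grade) = 80.6
  student_id=5: AVG(grade) = 67.0

2 | 96 ; 4 | 77 ; 7 | 92 ; 9 | 76 ; 10 | 99 ; 12 | 81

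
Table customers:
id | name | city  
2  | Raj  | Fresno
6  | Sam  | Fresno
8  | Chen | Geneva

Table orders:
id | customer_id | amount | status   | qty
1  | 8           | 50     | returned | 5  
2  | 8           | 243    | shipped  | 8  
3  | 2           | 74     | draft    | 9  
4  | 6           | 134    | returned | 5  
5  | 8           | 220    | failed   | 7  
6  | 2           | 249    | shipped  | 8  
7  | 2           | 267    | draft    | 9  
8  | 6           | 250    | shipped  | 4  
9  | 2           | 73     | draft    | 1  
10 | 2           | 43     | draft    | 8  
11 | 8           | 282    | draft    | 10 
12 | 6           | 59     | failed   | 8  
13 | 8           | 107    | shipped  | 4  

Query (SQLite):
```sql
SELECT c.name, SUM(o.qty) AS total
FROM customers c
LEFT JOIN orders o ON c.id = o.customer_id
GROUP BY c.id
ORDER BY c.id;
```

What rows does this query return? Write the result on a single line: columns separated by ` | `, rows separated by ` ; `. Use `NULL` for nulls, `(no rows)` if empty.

Raj | 35 ; Sam | 17 ; Chen | 34

LEFT JOIN keeps every customers row; unmatched ones get NULL for orders columns.
Group by customers.id and compute SUM(o.qty). SUM over an all-NULL group is NULL.
  2: ids {3, 6, 7, 9, 10} → SUM(o.qty)=35
  6: ids {4, 8, 12} → SUM(o.qty)=17
  8: ids {1, 2, 5, 11, 13} → SUM(o.qty)=34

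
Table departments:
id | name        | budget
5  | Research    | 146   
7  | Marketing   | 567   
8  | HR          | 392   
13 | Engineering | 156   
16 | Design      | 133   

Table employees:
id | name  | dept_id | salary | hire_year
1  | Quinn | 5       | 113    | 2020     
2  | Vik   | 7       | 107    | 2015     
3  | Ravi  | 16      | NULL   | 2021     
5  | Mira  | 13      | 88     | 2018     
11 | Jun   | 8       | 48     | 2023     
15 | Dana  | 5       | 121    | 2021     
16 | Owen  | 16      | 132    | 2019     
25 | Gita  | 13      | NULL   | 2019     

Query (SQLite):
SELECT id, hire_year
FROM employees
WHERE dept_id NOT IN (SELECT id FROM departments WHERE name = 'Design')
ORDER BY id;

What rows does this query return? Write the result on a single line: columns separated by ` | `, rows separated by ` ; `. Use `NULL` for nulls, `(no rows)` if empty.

1 | 2020 ; 2 | 2015 ; 5 | 2018 ; 11 | 2023 ; 15 | 2021 ; 25 | 2019

Inner query: departments.id where name = 'Design'.
Outer: keep employees rows whose dept_id is not in that set.
Inner query → {16}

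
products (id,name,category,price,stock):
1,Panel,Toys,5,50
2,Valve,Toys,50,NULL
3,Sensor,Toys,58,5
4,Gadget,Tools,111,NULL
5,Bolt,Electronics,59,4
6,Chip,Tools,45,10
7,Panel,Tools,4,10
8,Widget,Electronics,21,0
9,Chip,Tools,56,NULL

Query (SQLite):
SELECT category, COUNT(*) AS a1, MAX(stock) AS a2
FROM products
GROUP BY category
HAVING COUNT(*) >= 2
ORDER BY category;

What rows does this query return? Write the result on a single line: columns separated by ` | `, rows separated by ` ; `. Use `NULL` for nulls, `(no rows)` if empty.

Electronics | 2 | 4 ; Tools | 4 | 10 ; Toys | 3 | 50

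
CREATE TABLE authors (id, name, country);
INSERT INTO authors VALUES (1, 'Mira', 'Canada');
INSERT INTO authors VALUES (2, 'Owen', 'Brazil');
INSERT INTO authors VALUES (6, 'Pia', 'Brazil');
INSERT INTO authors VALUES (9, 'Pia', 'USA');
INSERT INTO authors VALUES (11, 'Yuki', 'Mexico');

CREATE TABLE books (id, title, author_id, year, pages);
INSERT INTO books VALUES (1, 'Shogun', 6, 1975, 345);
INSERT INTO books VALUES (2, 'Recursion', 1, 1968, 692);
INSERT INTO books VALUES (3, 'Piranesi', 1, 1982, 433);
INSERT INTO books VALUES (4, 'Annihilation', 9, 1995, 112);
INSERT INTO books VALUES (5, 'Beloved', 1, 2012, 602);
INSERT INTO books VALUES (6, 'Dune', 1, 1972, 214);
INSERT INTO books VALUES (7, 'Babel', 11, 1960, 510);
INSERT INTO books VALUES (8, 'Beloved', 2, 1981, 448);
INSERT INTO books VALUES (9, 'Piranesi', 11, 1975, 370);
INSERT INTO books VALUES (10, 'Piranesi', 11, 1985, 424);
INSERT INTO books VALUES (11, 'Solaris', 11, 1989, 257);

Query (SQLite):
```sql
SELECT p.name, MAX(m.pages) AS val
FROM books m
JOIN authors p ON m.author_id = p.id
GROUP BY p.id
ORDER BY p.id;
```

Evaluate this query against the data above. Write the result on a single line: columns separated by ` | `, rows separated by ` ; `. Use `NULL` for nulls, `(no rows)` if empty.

Join each books row to its authors via author_id.
Group joined rows by authors.id; compute MAX(m.pages) per group.
  1: ids {2, 3, 5, 6} → MAX(m.pages)=692
  2: ids {8} → MAX(m.pages)=448
  6: ids {1} → MAX(m.pages)=345
  9: ids {4} → MAX(m.pages)=112
  11: ids {7, 9, 10, 11} → MAX(m.pages)=510

Mira | 692 ; Owen | 448 ; Pia | 345 ; Pia | 112 ; Yuki | 510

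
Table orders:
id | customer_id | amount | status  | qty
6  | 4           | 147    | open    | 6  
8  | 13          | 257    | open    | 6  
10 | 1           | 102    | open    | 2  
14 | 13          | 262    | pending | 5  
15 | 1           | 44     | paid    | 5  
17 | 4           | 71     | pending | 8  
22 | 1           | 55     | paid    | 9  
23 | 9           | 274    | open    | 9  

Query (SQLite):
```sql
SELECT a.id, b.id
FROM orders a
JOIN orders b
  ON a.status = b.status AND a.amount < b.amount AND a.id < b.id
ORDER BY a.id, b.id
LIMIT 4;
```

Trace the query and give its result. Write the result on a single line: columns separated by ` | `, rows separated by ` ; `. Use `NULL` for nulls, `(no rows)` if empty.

6 | 8 ; 6 | 23 ; 8 | 23 ; 10 | 23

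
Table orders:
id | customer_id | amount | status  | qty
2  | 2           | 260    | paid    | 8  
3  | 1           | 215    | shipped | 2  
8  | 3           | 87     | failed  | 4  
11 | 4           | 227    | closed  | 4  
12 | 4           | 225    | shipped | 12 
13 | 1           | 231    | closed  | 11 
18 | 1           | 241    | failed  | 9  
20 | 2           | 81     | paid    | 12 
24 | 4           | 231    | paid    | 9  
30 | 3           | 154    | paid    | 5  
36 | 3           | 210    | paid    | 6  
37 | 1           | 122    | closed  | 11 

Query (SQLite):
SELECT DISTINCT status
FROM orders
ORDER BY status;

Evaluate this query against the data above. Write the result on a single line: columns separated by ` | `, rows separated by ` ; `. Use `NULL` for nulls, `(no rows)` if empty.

Collect distinct status values from orders.

closed ; failed ; paid ; shipped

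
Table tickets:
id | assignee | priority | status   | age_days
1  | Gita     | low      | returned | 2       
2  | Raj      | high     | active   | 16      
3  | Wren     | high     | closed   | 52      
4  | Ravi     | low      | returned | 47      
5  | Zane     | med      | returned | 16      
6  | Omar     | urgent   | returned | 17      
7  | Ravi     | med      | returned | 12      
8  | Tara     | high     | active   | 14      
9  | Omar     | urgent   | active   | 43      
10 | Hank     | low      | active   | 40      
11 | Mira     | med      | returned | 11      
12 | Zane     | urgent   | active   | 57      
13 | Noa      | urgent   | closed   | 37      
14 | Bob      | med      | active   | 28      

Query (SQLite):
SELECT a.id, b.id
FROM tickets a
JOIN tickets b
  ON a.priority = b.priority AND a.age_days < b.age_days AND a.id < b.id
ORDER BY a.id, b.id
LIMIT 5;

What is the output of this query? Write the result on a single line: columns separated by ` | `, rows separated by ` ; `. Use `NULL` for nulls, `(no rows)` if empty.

1 | 4 ; 1 | 10 ; 2 | 3 ; 5 | 14 ; 6 | 9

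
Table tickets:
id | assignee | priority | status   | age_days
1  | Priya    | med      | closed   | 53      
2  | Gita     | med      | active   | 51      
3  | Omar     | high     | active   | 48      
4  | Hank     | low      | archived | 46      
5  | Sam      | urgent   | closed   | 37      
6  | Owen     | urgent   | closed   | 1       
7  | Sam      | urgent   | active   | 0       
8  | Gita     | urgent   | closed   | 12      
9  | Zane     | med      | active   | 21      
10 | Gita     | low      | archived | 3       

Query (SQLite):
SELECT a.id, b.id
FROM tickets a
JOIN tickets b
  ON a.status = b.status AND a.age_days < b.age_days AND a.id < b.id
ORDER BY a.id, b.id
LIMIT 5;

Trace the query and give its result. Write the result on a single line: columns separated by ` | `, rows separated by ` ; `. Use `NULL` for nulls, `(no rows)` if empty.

Pairs (a,b) with same status, a.age_days < b.age_days, a.id < b.id.
status groups: active:{2,3,7,9} archived:{4,10} closed:{1,5,6,8}
Ordered by (a.id, b.id); first 5.

6 | 8 ; 7 | 9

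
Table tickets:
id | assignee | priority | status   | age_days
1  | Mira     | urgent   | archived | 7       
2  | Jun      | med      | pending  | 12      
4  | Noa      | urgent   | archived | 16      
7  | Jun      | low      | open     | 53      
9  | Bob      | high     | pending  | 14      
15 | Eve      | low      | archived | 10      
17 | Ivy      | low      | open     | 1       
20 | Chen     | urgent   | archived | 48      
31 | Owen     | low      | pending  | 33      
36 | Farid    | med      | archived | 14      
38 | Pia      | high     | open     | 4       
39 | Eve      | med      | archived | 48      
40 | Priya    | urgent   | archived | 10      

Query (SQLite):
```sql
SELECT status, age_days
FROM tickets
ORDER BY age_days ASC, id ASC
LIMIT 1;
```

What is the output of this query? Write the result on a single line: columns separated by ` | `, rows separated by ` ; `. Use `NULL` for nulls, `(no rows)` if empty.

Sort by age_days asc, tiebreak id asc: (1, id=17), (4, id=38), (7, id=1), (10, id=15) …. Take first 1.

open | 1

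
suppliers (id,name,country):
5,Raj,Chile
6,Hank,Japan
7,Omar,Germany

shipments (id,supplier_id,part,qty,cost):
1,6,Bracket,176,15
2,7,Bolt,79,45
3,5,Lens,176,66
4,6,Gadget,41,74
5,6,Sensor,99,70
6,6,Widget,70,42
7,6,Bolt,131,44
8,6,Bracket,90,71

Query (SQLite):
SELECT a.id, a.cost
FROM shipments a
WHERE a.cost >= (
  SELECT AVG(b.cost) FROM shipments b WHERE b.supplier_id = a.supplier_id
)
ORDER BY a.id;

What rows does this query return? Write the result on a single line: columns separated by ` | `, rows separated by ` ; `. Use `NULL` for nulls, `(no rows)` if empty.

For each shipments row a, compute AVG(cost) over rows sharing a.supplier_id.
Keep row a if a.cost >= that per-group AVG.
  supplier_id=5: AVG(cost) = 66.0
  supplier_id=6: AVG(cost) = 52.666667
  supplier_id=7: AVG(cost) = 45.0

2 | 45 ; 3 | 66 ; 4 | 74 ; 5 | 70 ; 8 | 71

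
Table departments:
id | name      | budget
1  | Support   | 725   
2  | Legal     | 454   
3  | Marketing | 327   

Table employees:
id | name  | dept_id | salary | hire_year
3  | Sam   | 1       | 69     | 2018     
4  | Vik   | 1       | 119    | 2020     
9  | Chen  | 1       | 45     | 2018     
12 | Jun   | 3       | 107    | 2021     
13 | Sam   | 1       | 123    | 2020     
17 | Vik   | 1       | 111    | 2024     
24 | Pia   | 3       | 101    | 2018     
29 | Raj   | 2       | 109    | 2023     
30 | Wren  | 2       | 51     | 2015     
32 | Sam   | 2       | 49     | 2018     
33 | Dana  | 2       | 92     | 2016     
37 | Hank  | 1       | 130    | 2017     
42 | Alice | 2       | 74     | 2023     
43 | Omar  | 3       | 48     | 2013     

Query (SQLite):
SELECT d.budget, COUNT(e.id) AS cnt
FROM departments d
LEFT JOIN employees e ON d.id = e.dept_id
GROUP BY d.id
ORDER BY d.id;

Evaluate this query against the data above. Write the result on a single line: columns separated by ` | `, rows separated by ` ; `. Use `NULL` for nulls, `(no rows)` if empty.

725 | 6 ; 454 | 5 ; 327 | 3

LEFT JOIN keeps every departments row; unmatched ones get NULL for employees columns.
Group by departments.id and compute COUNT(e.id). COUNT(col) of an all-NULL group is 0.
  1: ids {3, 4, 9, 13, 17, 37} → COUNT(e.id)=6
  2: ids {29, 30, 32, 33, 42} → COUNT(e.id)=5
  3: ids {12, 24, 43} → COUNT(e.id)=3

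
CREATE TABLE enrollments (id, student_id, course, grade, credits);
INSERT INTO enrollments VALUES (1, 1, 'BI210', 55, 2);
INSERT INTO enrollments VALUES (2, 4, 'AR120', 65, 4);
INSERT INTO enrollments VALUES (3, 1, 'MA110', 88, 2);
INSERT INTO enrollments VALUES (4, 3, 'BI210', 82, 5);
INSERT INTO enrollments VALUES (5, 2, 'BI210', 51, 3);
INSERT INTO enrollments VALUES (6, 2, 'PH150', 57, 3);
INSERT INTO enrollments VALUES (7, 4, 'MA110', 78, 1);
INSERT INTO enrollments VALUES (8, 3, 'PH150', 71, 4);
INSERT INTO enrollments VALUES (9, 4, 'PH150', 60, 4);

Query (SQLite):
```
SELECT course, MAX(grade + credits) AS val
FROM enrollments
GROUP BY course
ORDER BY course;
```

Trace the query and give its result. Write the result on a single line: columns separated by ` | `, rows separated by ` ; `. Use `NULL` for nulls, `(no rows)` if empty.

AR120 | 69 ; BI210 | 87 ; MA110 | 90 ; PH150 | 75

For each row compute grade + credits.
Group by course; take MAX of the expression per group.
  AR120: ids {2} → MAX(grade + credits)=69
  BI210: ids {1, 4, 5} → MAX(grade + credits)=87
  MA110: ids {3, 7} → MAX(grade + credits)=90
  PH150: ids {6, 8, 9} → MAX(grade + credits)=75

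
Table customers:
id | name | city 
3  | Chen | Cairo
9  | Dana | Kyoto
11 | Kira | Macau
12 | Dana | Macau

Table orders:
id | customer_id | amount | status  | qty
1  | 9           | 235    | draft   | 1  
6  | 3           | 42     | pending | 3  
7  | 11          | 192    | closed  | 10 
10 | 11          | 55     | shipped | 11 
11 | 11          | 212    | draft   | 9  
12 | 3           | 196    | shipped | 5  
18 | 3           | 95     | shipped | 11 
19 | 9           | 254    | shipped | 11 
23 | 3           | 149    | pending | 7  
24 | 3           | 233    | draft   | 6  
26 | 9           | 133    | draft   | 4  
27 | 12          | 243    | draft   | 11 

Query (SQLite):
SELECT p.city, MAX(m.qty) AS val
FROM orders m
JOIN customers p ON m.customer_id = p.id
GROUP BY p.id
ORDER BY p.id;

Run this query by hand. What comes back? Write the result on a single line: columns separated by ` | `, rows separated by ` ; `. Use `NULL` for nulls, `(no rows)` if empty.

Join each orders row to its customers via customer_id.
Group joined rows by customers.id; compute MAX(m.qty) per group.
  3: ids {6, 12, 18, 23, 24} → MAX(m.qty)=11
  9: ids {1, 19, 26} → MAX(m.qty)=11
  11: ids {7, 10, 11} → MAX(m.qty)=11
  12: ids {27} → MAX(m.qty)=11

Cairo | 11 ; Kyoto | 11 ; Macau | 11 ; Macau | 11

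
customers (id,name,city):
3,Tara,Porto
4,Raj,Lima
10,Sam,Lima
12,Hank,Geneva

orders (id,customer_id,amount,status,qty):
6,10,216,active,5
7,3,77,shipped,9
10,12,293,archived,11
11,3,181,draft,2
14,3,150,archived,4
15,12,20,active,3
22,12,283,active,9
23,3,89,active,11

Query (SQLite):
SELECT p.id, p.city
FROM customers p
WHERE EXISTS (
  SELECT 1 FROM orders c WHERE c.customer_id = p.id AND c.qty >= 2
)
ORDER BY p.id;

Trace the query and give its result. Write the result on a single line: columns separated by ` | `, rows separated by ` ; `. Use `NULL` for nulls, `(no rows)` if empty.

3 | Porto ; 10 | Lima ; 12 | Geneva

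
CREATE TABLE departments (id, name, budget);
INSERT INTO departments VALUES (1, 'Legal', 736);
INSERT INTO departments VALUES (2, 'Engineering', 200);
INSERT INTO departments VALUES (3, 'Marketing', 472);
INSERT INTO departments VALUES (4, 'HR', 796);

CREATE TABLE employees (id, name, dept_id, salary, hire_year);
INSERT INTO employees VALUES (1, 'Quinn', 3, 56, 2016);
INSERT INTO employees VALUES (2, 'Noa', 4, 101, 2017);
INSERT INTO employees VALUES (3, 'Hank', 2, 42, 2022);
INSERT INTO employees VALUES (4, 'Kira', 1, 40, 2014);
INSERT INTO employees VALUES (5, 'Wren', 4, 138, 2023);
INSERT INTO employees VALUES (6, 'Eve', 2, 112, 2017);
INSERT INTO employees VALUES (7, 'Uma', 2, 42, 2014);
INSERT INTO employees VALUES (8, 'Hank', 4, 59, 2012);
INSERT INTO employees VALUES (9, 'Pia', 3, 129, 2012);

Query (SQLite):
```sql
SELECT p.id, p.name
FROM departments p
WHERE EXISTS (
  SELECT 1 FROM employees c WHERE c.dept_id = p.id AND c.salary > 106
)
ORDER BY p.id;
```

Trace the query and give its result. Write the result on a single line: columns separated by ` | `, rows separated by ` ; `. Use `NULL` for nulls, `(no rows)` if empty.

2 | Engineering ; 3 | Marketing ; 4 | HR

For each departments row, check whether any employees with matching dept_id has salary > 106.
Keep rows where that is true.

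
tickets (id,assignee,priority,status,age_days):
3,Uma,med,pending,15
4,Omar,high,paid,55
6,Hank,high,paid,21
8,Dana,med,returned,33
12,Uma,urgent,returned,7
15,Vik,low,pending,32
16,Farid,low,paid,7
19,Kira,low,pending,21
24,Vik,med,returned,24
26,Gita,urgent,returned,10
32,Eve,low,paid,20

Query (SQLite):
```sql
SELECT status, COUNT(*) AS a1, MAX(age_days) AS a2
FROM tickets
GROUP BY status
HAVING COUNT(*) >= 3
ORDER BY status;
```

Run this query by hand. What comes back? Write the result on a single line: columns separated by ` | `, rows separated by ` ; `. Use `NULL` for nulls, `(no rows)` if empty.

paid | 4 | 55 ; pending | 3 | 32 ; returned | 4 | 33

Group tickets by status.
Per group compute: COUNT(*), MAX(age_days).
HAVING: drop groups with fewer than 3 rows.
  paid: ids {4, 6, 16, 32} → COUNT(*)=4, MAX(age_days)=55
  pending: ids {3, 15, 19} → COUNT(*)=3, MAX(age_days)=32
  returned: ids {8, 12, 24, 26} → COUNT(*)=4, MAX(age_days)=33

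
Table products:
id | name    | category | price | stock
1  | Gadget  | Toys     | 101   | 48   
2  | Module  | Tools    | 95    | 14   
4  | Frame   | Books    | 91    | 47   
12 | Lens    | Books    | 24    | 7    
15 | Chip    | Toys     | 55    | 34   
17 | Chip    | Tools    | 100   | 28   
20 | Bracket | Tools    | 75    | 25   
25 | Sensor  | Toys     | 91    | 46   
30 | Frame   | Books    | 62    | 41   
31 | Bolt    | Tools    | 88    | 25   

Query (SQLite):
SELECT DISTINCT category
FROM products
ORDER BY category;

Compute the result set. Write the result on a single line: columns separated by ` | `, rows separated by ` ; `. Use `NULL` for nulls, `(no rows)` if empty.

Collect distinct category values from products.

Books ; Tools ; Toys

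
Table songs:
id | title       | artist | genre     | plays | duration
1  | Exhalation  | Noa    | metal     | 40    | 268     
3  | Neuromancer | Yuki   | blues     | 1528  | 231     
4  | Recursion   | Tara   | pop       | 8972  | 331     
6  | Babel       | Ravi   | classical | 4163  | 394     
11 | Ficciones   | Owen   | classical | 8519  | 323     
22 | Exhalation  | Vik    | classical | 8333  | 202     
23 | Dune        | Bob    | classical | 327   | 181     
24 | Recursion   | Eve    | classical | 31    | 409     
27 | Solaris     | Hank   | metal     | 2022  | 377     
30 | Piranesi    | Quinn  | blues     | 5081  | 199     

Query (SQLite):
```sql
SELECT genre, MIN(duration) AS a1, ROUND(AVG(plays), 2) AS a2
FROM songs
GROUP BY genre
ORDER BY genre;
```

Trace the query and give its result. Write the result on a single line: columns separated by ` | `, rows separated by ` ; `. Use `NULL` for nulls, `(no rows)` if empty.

blues | 199 | 3304.5 ; classical | 181 | 4274.6 ; metal | 268 | 1031 ; pop | 331 | 8972

Group songs by genre.
Per group compute: MIN(duration), ROUND(AVG(plays), 2).
  blues: ids {3, 30} → MIN(duration)=199, ROUND(AVG(plays), 2)=3304.5
  classical: ids {6, 11, 22, 23, 24} → MIN(duration)=181, ROUND(AVG(plays), 2)=4274.6
  metal: ids {1, 27} → MIN(duration)=268, ROUND(AVG(plays), 2)=1031
  pop: ids {4} → MIN(duration)=331, ROUND(AVG(plays), 2)=8972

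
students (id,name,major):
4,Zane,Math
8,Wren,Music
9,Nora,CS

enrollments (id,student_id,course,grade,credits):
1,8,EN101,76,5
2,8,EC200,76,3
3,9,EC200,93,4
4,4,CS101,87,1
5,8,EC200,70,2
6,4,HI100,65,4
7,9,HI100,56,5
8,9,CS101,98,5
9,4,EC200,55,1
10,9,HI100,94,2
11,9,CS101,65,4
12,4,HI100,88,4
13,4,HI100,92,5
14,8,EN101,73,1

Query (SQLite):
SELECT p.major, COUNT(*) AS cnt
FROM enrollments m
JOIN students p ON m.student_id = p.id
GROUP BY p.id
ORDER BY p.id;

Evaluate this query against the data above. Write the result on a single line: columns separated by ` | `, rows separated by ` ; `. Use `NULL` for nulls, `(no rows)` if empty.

Math | 5 ; Music | 4 ; CS | 5

Join each enrollments row to its students via student_id.
Group joined rows by students.id; compute COUNT(*) per group.
  4: ids {4, 6, 9, 12, 13} → COUNT(*)=5
  8: ids {1, 2, 5, 14} → COUNT(*)=4
  9: ids {3, 7, 8, 10, 11} → COUNT(*)=5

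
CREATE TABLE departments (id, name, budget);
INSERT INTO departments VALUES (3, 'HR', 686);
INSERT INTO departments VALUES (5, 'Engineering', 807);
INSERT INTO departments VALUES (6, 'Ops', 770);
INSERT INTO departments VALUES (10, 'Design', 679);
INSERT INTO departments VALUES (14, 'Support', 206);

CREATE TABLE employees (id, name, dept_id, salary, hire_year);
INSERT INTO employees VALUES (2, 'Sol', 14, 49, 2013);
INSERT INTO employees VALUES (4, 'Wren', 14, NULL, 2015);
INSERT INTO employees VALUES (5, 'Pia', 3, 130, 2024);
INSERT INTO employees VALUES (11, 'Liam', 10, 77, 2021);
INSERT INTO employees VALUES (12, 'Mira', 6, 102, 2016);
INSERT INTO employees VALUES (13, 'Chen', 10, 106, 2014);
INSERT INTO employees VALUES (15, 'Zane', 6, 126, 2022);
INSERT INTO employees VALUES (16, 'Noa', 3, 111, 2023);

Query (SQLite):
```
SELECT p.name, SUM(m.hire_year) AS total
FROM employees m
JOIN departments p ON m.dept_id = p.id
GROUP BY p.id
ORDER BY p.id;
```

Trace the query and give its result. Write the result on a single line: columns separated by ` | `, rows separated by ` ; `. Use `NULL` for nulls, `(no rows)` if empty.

HR | 4047 ; Ops | 4038 ; Design | 4035 ; Support | 4028

Join each employees row to its departments via dept_id.
Group joined rows by departments.id; compute SUM(m.hire_year) per group.
  3: ids {5, 16} → SUM(m.hire_year)=4047
  6: ids {12, 15} → SUM(m.hire_year)=4038
  10: ids {11, 13} → SUM(m.hire_year)=4035
  14: ids {2, 4} → SUM(m.hire_year)=4028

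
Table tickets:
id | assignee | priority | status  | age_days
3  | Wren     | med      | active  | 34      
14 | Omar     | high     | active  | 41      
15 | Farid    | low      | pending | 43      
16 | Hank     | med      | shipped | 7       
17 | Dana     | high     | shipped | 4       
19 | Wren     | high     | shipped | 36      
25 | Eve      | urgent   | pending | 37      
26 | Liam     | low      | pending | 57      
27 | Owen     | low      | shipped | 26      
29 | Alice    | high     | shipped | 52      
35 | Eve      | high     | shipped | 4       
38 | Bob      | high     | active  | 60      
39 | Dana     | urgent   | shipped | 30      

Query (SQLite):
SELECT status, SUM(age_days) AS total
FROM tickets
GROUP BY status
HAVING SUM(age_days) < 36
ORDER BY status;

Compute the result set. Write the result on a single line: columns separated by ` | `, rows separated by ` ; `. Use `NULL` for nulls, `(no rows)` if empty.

Partition tickets by status; compute SUM(age_days) within each group.
HAVING: keep groups where SUM(age_days) < 36.
  active: ids {3, 14, 38} → SUM(age_days)=135
  pending: ids {15, 25, 26} → SUM(age_days)=137
  shipped: ids {16, 17, 19, 27, 29, 35, 39} → SUM(age_days)=159

(no rows)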